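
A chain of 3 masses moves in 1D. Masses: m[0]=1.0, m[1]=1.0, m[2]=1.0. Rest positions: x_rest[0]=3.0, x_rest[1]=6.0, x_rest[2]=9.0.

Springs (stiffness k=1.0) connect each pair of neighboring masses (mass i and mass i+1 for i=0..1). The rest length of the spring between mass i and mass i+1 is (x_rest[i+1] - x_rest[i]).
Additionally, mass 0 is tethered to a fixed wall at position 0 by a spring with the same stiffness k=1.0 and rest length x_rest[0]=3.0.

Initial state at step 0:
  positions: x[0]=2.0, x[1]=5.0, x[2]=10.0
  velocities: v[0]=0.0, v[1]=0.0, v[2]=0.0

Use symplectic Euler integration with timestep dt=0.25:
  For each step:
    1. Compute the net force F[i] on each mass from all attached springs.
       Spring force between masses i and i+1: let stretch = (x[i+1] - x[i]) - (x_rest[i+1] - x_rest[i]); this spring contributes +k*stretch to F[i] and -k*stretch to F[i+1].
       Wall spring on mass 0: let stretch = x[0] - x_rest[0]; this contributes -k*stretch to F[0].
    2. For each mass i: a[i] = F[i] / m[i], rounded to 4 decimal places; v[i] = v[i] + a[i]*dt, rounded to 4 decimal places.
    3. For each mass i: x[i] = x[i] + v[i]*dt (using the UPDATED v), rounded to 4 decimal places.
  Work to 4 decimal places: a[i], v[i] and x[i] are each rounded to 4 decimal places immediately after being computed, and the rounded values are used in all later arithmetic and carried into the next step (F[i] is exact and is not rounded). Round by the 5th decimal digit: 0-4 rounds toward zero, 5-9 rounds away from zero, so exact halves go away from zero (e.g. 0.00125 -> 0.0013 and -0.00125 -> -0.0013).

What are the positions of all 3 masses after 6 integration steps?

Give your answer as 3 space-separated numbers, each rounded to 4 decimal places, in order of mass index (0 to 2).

Step 0: x=[2.0000 5.0000 10.0000] v=[0.0000 0.0000 0.0000]
Step 1: x=[2.0625 5.1250 9.8750] v=[0.2500 0.5000 -0.5000]
Step 2: x=[2.1875 5.3555 9.6406] v=[0.5000 0.9219 -0.9375]
Step 3: x=[2.3738 5.6558 9.3259] v=[0.7451 1.2012 -1.2588]
Step 4: x=[2.6169 5.9804 8.9693] v=[0.9722 1.2982 -1.4263]
Step 5: x=[2.9066 6.2816 8.6134] v=[1.1589 1.2046 -1.4235]
Step 6: x=[3.2256 6.5176 8.2993] v=[1.2760 0.9438 -1.2565]

Answer: 3.2256 6.5176 8.2993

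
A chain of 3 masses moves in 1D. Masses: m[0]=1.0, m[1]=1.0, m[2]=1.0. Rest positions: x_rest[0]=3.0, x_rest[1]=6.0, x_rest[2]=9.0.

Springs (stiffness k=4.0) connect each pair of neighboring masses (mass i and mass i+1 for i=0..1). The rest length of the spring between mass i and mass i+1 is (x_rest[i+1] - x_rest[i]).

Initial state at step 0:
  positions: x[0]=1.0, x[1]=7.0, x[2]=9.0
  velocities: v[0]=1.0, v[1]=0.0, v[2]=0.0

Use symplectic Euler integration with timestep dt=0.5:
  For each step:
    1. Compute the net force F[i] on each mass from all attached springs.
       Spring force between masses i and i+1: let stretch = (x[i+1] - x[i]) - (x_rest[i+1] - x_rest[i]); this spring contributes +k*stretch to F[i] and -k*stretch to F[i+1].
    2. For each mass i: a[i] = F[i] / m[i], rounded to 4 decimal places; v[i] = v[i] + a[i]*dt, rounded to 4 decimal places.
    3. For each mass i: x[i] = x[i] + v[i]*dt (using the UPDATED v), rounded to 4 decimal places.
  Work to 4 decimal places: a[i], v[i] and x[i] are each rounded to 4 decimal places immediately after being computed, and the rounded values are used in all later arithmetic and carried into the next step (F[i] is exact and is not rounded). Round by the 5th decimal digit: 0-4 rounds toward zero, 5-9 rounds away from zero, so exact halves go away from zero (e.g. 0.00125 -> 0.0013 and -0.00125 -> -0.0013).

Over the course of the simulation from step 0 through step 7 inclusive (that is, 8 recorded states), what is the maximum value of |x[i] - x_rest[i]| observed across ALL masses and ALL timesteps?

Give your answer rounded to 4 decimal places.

Step 0: x=[1.0000 7.0000 9.0000] v=[1.0000 0.0000 0.0000]
Step 1: x=[4.5000 3.0000 10.0000] v=[7.0000 -8.0000 2.0000]
Step 2: x=[3.5000 7.5000 7.0000] v=[-2.0000 9.0000 -6.0000]
Step 3: x=[3.5000 7.5000 7.5000] v=[0.0000 0.0000 1.0000]
Step 4: x=[4.5000 3.5000 11.0000] v=[2.0000 -8.0000 7.0000]
Step 5: x=[1.5000 8.0000 10.0000] v=[-6.0000 9.0000 -2.0000]
Step 6: x=[2.0000 8.0000 10.0000] v=[1.0000 0.0000 0.0000]
Step 7: x=[5.5000 4.0000 11.0000] v=[7.0000 -8.0000 2.0000]
Max displacement = 3.0000

Answer: 3.0000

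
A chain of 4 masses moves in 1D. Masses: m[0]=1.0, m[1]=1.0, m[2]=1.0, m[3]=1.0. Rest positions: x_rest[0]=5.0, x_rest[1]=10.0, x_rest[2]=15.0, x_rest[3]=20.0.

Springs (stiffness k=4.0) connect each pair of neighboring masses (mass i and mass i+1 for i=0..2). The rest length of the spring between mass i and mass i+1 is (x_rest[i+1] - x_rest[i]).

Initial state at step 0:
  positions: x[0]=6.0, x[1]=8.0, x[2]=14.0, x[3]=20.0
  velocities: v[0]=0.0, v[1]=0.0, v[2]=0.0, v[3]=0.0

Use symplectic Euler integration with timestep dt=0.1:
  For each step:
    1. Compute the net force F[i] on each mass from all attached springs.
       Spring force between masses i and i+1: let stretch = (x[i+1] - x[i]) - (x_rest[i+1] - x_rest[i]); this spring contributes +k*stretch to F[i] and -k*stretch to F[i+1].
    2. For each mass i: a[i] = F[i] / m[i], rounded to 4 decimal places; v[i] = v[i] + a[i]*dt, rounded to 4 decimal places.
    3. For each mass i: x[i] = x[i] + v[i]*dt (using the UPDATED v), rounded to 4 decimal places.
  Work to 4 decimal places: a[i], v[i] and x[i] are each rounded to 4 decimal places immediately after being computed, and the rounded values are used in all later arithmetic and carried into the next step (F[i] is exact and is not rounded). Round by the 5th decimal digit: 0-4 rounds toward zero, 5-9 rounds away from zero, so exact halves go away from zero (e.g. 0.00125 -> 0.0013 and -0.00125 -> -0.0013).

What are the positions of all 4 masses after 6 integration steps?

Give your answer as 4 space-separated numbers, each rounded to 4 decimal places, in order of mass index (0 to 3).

Step 0: x=[6.0000 8.0000 14.0000 20.0000] v=[0.0000 0.0000 0.0000 0.0000]
Step 1: x=[5.8800 8.1600 14.0000 19.9600] v=[-1.2000 1.6000 0.0000 -0.4000]
Step 2: x=[5.6512 8.4624 14.0048 19.8816] v=[-2.2880 3.0240 0.0480 -0.7840]
Step 3: x=[5.3349 8.8741 14.0230 19.7681] v=[-3.1635 4.1165 0.1818 -1.1347]
Step 4: x=[4.9601 9.3501 14.0650 19.6248] v=[-3.7478 4.7604 0.4203 -1.4327]
Step 5: x=[4.5609 9.8391 14.1408 19.4591] v=[-3.9918 4.8904 0.7583 -1.6566]
Step 6: x=[4.1729 10.2891 14.2573 19.2807] v=[-3.8805 4.4998 1.1649 -1.7839]

Answer: 4.1729 10.2891 14.2573 19.2807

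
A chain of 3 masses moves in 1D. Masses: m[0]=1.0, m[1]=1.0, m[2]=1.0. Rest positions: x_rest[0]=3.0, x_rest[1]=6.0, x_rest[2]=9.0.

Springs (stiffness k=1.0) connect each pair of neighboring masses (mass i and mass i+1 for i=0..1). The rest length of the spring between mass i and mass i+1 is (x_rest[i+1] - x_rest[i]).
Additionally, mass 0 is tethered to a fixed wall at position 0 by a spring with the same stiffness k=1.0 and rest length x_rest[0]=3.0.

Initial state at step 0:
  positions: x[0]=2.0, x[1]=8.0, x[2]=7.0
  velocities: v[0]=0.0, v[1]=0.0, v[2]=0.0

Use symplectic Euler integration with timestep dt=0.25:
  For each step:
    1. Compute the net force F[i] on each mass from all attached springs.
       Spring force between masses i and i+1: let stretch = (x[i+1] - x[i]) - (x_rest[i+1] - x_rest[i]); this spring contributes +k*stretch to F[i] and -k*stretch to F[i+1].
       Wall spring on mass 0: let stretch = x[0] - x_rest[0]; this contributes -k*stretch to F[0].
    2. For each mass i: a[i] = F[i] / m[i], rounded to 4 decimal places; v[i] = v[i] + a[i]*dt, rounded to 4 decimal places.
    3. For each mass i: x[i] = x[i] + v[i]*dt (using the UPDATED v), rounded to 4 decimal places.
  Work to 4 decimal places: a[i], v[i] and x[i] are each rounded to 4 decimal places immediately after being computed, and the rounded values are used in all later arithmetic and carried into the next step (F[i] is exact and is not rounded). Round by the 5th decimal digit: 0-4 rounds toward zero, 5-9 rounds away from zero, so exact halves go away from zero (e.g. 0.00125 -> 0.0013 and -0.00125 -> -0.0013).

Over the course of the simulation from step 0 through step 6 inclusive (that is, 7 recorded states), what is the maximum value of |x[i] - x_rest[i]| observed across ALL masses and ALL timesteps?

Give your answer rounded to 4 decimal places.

Step 0: x=[2.0000 8.0000 7.0000] v=[0.0000 0.0000 0.0000]
Step 1: x=[2.2500 7.5625 7.2500] v=[1.0000 -1.7500 1.0000]
Step 2: x=[2.6914 6.7734 7.7070] v=[1.7656 -3.1563 1.8281]
Step 3: x=[3.2197 5.7876 8.2932] v=[2.1133 -3.9434 2.3447]
Step 4: x=[3.7073 4.7979 8.9103] v=[1.9504 -3.9590 2.4683]
Step 5: x=[4.0314 3.9970 9.4579] v=[1.2962 -3.2036 2.1902]
Step 6: x=[4.1014 3.5396 9.8517] v=[0.2798 -1.8298 1.5750]
Max displacement = 2.4604

Answer: 2.4604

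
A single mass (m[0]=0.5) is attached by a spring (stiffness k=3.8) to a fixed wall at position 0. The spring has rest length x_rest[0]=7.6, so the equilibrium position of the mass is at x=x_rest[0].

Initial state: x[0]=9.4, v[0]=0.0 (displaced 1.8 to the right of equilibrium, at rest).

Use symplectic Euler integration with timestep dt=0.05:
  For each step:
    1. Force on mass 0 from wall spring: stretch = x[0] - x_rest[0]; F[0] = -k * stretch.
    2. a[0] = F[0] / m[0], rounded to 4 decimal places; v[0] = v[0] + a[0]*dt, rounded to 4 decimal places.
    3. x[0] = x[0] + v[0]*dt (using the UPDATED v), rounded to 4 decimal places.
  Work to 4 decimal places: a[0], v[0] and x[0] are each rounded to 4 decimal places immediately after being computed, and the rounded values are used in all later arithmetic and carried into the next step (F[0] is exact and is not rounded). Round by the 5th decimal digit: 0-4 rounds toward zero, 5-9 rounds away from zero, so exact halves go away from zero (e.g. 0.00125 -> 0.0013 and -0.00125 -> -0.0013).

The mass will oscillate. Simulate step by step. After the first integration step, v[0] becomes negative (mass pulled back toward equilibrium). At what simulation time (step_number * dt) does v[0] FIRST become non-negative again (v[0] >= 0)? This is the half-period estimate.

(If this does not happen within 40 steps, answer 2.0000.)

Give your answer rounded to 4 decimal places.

Answer: 1.1500

Derivation:
Step 0: x=[9.4000] v=[0.0000]
Step 1: x=[9.3658] v=[-0.6840]
Step 2: x=[9.2981] v=[-1.3550]
Step 3: x=[9.1981] v=[-2.0003]
Step 4: x=[9.0677] v=[-2.6076]
Step 5: x=[8.9094] v=[-3.1653]
Step 6: x=[8.7263] v=[-3.6629]
Step 7: x=[8.5218] v=[-4.0909]
Step 8: x=[8.2997] v=[-4.4412]
Step 9: x=[8.0643] v=[-4.7071]
Step 10: x=[7.8201] v=[-4.8835]
Step 11: x=[7.5717] v=[-4.9671]
Step 12: x=[7.3239] v=[-4.9563]
Step 13: x=[7.0813] v=[-4.8514]
Step 14: x=[6.8486] v=[-4.6543]
Step 15: x=[6.6302] v=[-4.3688]
Step 16: x=[6.4302] v=[-4.0003]
Step 17: x=[6.2524] v=[-3.5558]
Step 18: x=[6.1002] v=[-3.0437]
Step 19: x=[5.9765] v=[-2.4738]
Step 20: x=[5.8837] v=[-1.8569]
Step 21: x=[5.8235] v=[-1.2047]
Step 22: x=[5.7970] v=[-0.5296]
Step 23: x=[5.8048] v=[0.1555]
First v>=0 after going negative at step 23, time=1.1500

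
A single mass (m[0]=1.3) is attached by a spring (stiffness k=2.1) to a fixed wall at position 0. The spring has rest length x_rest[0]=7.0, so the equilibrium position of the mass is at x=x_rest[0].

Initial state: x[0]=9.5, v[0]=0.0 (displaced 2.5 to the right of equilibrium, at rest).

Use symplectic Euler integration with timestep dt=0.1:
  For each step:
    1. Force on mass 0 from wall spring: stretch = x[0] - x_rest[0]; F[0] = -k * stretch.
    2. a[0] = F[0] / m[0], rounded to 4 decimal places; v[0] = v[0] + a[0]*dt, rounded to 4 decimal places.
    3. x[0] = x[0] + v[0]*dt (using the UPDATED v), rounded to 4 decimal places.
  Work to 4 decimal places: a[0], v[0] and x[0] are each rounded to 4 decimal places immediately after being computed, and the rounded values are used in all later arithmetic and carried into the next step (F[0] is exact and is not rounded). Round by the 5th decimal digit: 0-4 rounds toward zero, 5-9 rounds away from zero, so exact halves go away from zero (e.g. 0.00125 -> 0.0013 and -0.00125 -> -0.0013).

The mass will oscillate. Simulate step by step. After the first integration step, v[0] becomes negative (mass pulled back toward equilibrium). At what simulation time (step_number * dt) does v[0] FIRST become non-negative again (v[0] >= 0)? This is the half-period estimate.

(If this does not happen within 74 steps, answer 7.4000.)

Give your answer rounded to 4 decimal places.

Step 0: x=[9.5000] v=[0.0000]
Step 1: x=[9.4596] v=[-0.4039]
Step 2: x=[9.3795] v=[-0.8012]
Step 3: x=[9.2609] v=[-1.1856]
Step 4: x=[9.1058] v=[-1.5508]
Step 5: x=[8.9167] v=[-1.8910]
Step 6: x=[8.6966] v=[-2.2006]
Step 7: x=[8.4491] v=[-2.4747]
Step 8: x=[8.1782] v=[-2.7088]
Step 9: x=[7.8883] v=[-2.8991]
Step 10: x=[7.5840] v=[-3.0426]
Step 11: x=[7.2703] v=[-3.1369]
Step 12: x=[6.9522] v=[-3.1806]
Step 13: x=[6.6349] v=[-3.1729]
Step 14: x=[6.3235] v=[-3.1139]
Step 15: x=[6.0230] v=[-3.0046]
Step 16: x=[5.7383] v=[-2.8468]
Step 17: x=[5.4740] v=[-2.6430]
Step 18: x=[5.2344] v=[-2.3965]
Step 19: x=[5.0233] v=[-2.1113]
Step 20: x=[4.8441] v=[-1.7920]
Step 21: x=[4.6997] v=[-1.4437]
Step 22: x=[4.5925] v=[-1.0721]
Step 23: x=[4.5242] v=[-0.6832]
Step 24: x=[4.4959] v=[-0.2833]
Step 25: x=[4.5080] v=[0.1212]
First v>=0 after going negative at step 25, time=2.5000

Answer: 2.5000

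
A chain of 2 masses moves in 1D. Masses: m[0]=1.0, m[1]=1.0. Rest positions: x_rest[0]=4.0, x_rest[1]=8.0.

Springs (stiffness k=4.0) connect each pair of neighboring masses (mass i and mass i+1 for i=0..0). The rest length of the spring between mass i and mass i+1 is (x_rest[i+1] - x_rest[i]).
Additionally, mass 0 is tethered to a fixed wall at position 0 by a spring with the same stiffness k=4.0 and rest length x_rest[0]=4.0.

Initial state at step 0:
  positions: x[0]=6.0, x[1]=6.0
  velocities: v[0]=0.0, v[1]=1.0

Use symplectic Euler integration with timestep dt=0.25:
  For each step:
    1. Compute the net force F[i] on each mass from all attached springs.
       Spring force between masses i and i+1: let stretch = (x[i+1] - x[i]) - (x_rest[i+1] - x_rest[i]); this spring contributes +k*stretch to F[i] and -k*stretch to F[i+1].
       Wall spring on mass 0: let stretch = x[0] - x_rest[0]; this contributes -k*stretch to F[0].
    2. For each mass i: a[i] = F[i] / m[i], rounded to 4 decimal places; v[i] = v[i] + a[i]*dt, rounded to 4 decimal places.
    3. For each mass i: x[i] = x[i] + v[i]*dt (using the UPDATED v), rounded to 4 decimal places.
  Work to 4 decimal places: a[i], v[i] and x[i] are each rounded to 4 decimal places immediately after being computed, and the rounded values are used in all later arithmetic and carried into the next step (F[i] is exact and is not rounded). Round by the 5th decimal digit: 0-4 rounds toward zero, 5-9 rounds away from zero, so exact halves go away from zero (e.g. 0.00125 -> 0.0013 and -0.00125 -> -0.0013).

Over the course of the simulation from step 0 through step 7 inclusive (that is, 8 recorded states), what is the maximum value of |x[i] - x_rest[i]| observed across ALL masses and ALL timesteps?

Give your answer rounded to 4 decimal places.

Answer: 3.1641

Derivation:
Step 0: x=[6.0000 6.0000] v=[0.0000 1.0000]
Step 1: x=[4.5000 7.2500] v=[-6.0000 5.0000]
Step 2: x=[2.5625 8.8125] v=[-7.7500 6.2500]
Step 3: x=[1.5469 9.8125] v=[-4.0625 4.0000]
Step 4: x=[2.2110 9.7461] v=[2.6562 -0.2656]
Step 5: x=[4.2061 8.7959] v=[7.9803 -3.8007]
Step 6: x=[6.2971 7.6983] v=[8.3640 -4.3905]
Step 7: x=[7.1641 7.2504] v=[3.4681 -1.7917]
Max displacement = 3.1641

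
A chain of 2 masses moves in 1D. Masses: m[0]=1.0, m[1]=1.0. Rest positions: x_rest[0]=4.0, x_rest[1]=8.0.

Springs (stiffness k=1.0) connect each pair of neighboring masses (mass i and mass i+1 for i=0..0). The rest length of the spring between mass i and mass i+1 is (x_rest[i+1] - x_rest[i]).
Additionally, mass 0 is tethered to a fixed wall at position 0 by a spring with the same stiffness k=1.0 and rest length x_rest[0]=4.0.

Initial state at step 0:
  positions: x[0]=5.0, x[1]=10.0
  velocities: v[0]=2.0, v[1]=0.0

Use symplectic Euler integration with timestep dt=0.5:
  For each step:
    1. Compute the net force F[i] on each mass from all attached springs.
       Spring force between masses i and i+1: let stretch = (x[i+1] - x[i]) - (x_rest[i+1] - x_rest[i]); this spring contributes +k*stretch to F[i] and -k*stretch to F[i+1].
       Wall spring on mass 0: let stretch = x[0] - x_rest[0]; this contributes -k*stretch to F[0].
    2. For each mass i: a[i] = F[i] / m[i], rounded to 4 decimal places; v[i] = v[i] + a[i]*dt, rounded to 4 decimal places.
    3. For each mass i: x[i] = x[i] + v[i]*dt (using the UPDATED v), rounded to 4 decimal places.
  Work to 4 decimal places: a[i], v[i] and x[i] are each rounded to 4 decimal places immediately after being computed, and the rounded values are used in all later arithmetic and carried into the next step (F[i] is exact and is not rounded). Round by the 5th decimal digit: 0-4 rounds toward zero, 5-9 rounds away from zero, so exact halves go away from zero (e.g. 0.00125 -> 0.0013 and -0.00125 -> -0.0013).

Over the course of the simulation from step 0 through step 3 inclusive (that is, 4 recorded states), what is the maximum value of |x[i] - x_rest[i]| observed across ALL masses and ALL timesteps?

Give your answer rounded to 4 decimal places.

Step 0: x=[5.0000 10.0000] v=[2.0000 0.0000]
Step 1: x=[6.0000 9.7500] v=[2.0000 -0.5000]
Step 2: x=[6.4375 9.5625] v=[0.8750 -0.3750]
Step 3: x=[6.0469 9.5938] v=[-0.7813 0.0625]
Max displacement = 2.4375

Answer: 2.4375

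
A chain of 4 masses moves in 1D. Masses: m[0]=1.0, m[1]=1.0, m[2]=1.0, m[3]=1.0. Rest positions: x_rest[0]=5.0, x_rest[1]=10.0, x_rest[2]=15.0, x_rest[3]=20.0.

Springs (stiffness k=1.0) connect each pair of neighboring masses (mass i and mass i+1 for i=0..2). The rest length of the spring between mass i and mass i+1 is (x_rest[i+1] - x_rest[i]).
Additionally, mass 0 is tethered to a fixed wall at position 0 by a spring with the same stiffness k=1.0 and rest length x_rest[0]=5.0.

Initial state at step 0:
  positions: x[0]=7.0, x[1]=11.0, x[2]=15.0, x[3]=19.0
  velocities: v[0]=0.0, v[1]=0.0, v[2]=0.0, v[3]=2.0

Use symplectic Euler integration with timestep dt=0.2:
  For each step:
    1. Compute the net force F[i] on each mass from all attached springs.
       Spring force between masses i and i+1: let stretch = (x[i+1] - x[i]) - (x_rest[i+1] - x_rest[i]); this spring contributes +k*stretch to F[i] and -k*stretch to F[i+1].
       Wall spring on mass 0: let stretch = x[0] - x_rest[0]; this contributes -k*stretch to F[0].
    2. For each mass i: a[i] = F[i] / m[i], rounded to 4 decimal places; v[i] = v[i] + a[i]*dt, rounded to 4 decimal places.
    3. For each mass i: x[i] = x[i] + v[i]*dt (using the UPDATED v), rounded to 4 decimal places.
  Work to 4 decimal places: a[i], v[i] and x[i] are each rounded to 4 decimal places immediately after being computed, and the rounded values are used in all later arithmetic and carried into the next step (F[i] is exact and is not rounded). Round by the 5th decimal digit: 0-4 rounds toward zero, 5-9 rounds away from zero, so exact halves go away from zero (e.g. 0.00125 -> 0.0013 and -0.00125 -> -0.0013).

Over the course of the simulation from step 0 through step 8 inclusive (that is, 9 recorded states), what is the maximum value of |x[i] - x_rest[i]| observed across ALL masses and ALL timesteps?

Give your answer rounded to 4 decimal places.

Step 0: x=[7.0000 11.0000 15.0000 19.0000] v=[0.0000 0.0000 0.0000 2.0000]
Step 1: x=[6.8800 11.0000 15.0000 19.4400] v=[-0.6000 0.0000 0.0000 2.2000]
Step 2: x=[6.6496 10.9952 15.0176 19.9024] v=[-1.1520 -0.0240 0.0880 2.3120]
Step 3: x=[6.3270 10.9775 15.0697 20.3694] v=[-1.6128 -0.0886 0.2605 2.3350]
Step 4: x=[5.9374 10.9374 15.1701 20.8244] v=[-1.9481 -0.2003 0.5020 2.2751]
Step 5: x=[5.5103 10.8666 15.3274 21.2532] v=[-2.1356 -0.3538 0.7863 2.1442]
Step 6: x=[5.0770 10.7600 15.5433 21.6450] v=[-2.1664 -0.5329 1.0793 1.9590]
Step 7: x=[4.6680 10.6174 15.8119 21.9927] v=[-2.0452 -0.7128 1.3430 1.7387]
Step 8: x=[4.3102 10.4446 16.1200 22.2932] v=[-1.7889 -0.8638 1.5403 1.5025]
Max displacement = 2.2932

Answer: 2.2932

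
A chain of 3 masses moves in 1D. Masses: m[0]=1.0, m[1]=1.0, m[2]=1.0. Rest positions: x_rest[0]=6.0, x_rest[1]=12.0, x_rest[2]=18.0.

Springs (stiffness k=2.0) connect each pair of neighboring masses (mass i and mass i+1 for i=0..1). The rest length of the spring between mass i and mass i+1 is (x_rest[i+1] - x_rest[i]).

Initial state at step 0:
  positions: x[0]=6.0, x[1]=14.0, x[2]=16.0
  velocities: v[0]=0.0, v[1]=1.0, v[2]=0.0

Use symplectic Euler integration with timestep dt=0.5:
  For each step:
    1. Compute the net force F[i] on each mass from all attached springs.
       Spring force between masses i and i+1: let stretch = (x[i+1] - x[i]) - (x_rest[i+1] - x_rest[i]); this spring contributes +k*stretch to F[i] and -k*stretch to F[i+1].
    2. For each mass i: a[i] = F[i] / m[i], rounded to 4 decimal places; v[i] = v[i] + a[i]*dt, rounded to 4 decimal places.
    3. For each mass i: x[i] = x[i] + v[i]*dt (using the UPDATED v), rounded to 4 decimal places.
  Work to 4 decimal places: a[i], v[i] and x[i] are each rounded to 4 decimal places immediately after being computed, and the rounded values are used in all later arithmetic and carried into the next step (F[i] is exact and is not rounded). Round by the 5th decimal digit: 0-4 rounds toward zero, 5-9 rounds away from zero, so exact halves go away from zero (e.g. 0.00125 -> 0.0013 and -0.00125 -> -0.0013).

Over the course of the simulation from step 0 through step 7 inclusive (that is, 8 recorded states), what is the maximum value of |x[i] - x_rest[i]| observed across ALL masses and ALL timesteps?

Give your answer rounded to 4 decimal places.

Step 0: x=[6.0000 14.0000 16.0000] v=[0.0000 1.0000 0.0000]
Step 1: x=[7.0000 11.5000 18.0000] v=[2.0000 -5.0000 4.0000]
Step 2: x=[7.2500 10.0000 19.7500] v=[0.5000 -3.0000 3.5000]
Step 3: x=[5.8750 12.0000 19.6250] v=[-2.7500 4.0000 -0.2500]
Step 4: x=[4.5625 14.7500 18.6875] v=[-2.6250 5.5000 -1.8750]
Step 5: x=[5.3438 14.3750 18.7813] v=[1.5625 -0.7500 0.1875]
Step 6: x=[7.6407 11.6876 19.6719] v=[4.5937 -5.3749 1.7812]
Step 7: x=[8.9610 10.9689 19.5704] v=[2.6406 -1.4375 -0.2031]
Max displacement = 2.9610

Answer: 2.9610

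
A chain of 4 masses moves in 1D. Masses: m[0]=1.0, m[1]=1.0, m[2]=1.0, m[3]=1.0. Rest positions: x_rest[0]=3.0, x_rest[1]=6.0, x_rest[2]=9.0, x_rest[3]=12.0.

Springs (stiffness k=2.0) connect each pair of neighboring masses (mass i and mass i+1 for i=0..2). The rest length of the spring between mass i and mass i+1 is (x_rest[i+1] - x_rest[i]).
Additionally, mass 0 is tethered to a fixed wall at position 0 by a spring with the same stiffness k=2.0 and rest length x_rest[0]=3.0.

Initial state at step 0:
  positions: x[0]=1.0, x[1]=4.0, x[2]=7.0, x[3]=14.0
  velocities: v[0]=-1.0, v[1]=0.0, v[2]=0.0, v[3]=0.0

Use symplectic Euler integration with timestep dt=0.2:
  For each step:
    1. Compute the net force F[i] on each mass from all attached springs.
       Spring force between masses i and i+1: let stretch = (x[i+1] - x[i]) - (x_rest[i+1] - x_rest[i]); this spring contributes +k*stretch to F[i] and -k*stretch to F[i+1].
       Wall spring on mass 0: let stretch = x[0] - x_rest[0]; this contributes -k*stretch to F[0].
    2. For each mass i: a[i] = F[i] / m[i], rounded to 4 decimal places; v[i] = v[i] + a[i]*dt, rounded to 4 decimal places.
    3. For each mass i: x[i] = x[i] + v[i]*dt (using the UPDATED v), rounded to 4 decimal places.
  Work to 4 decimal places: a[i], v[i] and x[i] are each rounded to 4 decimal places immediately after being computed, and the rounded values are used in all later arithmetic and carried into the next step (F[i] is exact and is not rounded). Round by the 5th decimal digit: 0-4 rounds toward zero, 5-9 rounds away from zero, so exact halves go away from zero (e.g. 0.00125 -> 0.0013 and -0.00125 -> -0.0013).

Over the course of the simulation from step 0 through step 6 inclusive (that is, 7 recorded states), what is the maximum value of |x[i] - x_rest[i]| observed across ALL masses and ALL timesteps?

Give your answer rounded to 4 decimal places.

Step 0: x=[1.0000 4.0000 7.0000 14.0000] v=[-1.0000 0.0000 0.0000 0.0000]
Step 1: x=[0.9600 4.0000 7.3200 13.6800] v=[-0.2000 0.0000 1.6000 -1.6000]
Step 2: x=[1.0864 4.0224 7.8832 13.0912] v=[0.6320 0.1120 2.8160 -2.9440]
Step 3: x=[1.3608 4.1188 8.5542 12.3258] v=[1.3718 0.4819 3.3549 -3.8272]
Step 4: x=[1.7469 4.3494 9.1721 11.4986] v=[1.9307 1.1529 3.0894 -4.1358]
Step 5: x=[2.2015 4.7576 9.5903 10.7253] v=[2.2729 2.0410 2.0909 -3.8664]
Step 6: x=[2.6844 5.3479 9.7127 10.1012] v=[2.4147 2.9516 0.6118 -3.1204]
Max displacement = 2.0400

Answer: 2.0400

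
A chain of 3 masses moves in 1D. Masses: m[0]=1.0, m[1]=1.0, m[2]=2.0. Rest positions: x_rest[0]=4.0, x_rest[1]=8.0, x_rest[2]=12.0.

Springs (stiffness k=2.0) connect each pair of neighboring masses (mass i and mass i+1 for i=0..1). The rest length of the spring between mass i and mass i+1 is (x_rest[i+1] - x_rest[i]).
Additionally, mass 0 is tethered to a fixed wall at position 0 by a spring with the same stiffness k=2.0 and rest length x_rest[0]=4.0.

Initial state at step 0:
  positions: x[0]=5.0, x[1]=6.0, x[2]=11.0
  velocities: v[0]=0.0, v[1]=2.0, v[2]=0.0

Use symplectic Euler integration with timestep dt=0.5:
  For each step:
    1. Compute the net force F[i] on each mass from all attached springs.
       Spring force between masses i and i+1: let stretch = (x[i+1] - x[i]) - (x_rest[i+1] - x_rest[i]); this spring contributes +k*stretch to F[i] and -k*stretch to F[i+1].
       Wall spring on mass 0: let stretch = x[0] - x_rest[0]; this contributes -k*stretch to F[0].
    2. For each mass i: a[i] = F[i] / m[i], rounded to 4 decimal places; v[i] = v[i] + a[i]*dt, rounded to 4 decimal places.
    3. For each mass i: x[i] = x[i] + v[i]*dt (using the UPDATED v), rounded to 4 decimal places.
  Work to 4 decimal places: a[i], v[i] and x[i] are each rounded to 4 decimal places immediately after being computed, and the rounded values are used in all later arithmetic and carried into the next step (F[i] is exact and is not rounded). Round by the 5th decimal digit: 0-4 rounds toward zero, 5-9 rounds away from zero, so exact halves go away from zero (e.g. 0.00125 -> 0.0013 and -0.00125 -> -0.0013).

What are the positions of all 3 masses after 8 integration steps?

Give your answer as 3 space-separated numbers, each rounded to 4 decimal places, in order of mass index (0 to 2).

Step 0: x=[5.0000 6.0000 11.0000] v=[0.0000 2.0000 0.0000]
Step 1: x=[3.0000 9.0000 10.7500] v=[-4.0000 6.0000 -0.5000]
Step 2: x=[2.5000 9.8750 11.0625] v=[-1.0000 1.7500 0.6250]
Step 3: x=[4.4375 7.6563 12.0782] v=[3.8750 -4.4375 2.0313]
Step 4: x=[5.7657 6.0391 12.9884] v=[2.6563 -3.2344 1.8204]
Step 5: x=[4.3477 7.7599 13.1613] v=[-2.8360 3.4415 0.3458]
Step 6: x=[2.4620 10.4753 12.9839] v=[-3.7715 5.4307 -0.3549]
Step 7: x=[3.3519 10.4383 13.1793] v=[1.7798 -0.0740 0.3908]
Step 8: x=[6.1091 8.2286 13.6895] v=[5.5143 -4.4194 1.0203]

Answer: 6.1091 8.2286 13.6895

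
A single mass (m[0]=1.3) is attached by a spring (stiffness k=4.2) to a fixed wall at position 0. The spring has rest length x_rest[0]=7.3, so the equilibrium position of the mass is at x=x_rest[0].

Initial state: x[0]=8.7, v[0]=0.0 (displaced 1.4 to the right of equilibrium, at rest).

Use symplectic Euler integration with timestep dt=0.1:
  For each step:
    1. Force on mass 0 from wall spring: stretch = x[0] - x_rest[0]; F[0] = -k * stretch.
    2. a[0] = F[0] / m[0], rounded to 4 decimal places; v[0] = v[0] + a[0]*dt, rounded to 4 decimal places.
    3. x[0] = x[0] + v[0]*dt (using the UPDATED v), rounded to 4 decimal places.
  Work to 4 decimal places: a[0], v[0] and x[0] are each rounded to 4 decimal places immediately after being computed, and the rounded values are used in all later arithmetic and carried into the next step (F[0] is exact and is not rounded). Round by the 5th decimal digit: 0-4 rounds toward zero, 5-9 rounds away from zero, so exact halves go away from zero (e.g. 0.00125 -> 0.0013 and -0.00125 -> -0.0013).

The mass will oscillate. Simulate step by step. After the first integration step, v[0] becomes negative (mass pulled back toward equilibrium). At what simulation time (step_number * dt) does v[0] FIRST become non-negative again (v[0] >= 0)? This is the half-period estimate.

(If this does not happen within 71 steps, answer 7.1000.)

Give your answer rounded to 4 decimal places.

Step 0: x=[8.7000] v=[0.0000]
Step 1: x=[8.6548] v=[-0.4523]
Step 2: x=[8.5658] v=[-0.8900]
Step 3: x=[8.4359] v=[-1.2990]
Step 4: x=[8.2693] v=[-1.6660]
Step 5: x=[8.0714] v=[-1.9792]
Step 6: x=[7.8486] v=[-2.2284]
Step 7: x=[7.6080] v=[-2.4056]
Step 8: x=[7.3575] v=[-2.5051]
Step 9: x=[7.1051] v=[-2.5237]
Step 10: x=[6.8590] v=[-2.4607]
Step 11: x=[6.6272] v=[-2.3182]
Step 12: x=[6.4171] v=[-2.1008]
Step 13: x=[6.2355] v=[-1.8156]
Step 14: x=[6.0883] v=[-1.4717]
Step 15: x=[5.9803] v=[-1.0802]
Step 16: x=[5.9149] v=[-0.6538]
Step 17: x=[5.8943] v=[-0.2063]
Step 18: x=[5.9191] v=[0.2479]
First v>=0 after going negative at step 18, time=1.8000

Answer: 1.8000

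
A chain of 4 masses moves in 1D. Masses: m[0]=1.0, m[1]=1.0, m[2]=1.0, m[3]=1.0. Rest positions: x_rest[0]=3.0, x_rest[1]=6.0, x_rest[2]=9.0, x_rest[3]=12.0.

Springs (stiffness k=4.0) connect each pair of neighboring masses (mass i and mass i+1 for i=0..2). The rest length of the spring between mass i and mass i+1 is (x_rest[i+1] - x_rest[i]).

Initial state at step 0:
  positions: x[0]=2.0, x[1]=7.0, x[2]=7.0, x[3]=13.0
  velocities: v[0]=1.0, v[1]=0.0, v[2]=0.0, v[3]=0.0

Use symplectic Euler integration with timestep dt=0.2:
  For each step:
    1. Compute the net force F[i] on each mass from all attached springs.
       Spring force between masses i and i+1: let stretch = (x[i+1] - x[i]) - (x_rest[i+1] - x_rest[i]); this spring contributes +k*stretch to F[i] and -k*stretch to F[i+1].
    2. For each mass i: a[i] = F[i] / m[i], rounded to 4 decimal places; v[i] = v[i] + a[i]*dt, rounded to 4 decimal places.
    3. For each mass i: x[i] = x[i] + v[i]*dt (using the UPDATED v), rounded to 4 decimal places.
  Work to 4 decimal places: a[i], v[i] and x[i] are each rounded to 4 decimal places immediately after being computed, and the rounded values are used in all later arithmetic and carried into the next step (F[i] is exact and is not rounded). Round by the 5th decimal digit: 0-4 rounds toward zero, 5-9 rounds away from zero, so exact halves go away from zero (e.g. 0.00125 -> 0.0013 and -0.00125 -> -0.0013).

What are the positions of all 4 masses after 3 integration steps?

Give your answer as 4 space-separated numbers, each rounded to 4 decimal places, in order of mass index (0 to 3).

Step 0: x=[2.0000 7.0000 7.0000 13.0000] v=[1.0000 0.0000 0.0000 0.0000]
Step 1: x=[2.5200 6.2000 7.9600 12.5200] v=[2.6000 -4.0000 4.8000 -2.4000]
Step 2: x=[3.1488 5.0928 9.3680 11.7904] v=[3.1440 -5.5360 7.0400 -3.6480]
Step 3: x=[3.6086 4.3586 10.4796 11.1532] v=[2.2992 -3.6710 5.5578 -3.1859]

Answer: 3.6086 4.3586 10.4796 11.1532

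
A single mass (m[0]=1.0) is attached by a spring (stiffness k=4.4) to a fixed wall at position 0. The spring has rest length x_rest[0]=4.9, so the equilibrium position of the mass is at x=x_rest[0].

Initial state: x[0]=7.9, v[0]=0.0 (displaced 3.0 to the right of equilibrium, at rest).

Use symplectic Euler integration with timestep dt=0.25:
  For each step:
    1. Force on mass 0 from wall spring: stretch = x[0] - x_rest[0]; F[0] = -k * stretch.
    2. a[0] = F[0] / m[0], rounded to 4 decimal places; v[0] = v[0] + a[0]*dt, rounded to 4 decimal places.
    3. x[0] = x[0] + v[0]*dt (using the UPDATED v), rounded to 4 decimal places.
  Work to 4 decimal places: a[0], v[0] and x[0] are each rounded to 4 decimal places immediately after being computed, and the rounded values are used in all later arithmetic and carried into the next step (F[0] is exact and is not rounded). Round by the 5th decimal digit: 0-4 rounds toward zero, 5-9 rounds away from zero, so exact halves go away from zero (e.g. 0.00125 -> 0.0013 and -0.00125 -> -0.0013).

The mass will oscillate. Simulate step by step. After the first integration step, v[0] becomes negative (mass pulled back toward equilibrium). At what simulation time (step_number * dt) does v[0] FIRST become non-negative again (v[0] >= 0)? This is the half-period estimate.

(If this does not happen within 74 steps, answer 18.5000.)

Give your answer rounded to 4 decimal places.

Answer: 1.5000

Derivation:
Step 0: x=[7.9000] v=[0.0000]
Step 1: x=[7.0750] v=[-3.3000]
Step 2: x=[5.6519] v=[-5.6925]
Step 3: x=[4.0220] v=[-6.5196]
Step 4: x=[2.6336] v=[-5.5538]
Step 5: x=[1.8684] v=[-3.0608]
Step 6: x=[1.9369] v=[0.2740]
First v>=0 after going negative at step 6, time=1.5000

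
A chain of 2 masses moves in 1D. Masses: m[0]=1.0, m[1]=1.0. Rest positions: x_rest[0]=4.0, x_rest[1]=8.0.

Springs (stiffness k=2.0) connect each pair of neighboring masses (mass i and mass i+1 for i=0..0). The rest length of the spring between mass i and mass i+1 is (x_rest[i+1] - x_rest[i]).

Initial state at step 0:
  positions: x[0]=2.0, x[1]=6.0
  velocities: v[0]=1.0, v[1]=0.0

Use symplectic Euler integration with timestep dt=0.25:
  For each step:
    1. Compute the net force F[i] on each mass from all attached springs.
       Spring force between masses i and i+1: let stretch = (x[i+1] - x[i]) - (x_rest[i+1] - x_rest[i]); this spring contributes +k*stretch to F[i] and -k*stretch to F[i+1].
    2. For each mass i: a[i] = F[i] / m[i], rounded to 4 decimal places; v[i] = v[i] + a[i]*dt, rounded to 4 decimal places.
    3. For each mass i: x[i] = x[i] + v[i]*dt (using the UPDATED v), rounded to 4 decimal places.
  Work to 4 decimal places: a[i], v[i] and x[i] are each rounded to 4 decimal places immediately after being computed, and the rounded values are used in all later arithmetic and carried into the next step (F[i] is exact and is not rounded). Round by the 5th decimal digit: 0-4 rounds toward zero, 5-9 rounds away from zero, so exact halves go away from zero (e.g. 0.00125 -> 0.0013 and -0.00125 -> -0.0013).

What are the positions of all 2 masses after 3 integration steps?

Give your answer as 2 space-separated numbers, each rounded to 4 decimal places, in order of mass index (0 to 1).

Answer: 2.6329 6.1173

Derivation:
Step 0: x=[2.0000 6.0000] v=[1.0000 0.0000]
Step 1: x=[2.2500 6.0000] v=[1.0000 0.0000]
Step 2: x=[2.4688 6.0313] v=[0.8750 0.1250]
Step 3: x=[2.6329 6.1173] v=[0.6563 0.3438]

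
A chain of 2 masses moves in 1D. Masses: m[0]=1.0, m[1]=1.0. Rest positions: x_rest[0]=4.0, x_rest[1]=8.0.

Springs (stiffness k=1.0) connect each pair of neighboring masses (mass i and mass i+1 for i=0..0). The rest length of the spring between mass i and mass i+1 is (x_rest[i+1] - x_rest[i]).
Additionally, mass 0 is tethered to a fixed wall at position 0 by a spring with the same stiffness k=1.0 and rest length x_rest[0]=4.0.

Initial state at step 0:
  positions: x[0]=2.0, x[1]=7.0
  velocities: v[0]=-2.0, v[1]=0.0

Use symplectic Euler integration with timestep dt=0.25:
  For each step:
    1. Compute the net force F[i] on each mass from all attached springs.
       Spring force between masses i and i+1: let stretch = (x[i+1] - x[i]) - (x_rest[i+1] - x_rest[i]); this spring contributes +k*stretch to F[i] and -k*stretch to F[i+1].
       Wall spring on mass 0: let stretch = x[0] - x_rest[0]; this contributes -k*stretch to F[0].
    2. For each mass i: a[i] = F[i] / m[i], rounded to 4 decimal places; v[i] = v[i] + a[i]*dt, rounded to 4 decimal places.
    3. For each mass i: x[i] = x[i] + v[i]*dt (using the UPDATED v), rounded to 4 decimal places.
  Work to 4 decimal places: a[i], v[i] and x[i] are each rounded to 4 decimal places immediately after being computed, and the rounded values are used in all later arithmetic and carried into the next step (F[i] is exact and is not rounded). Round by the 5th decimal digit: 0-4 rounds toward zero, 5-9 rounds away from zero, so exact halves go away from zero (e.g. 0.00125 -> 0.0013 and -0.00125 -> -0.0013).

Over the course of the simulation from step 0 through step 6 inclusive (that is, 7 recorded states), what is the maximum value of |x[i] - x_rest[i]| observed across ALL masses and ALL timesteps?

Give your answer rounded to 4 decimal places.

Step 0: x=[2.0000 7.0000] v=[-2.0000 0.0000]
Step 1: x=[1.6875 6.9375] v=[-1.2500 -0.2500]
Step 2: x=[1.5977 6.7969] v=[-0.3594 -0.5625]
Step 3: x=[1.7330 6.5813] v=[0.5410 -0.8623]
Step 4: x=[2.0630 6.3127] v=[1.3198 -1.0744]
Step 5: x=[2.5296 6.0285] v=[1.8665 -1.1368]
Step 6: x=[3.0568 5.7756] v=[2.1088 -1.0115]
Max displacement = 2.4023

Answer: 2.4023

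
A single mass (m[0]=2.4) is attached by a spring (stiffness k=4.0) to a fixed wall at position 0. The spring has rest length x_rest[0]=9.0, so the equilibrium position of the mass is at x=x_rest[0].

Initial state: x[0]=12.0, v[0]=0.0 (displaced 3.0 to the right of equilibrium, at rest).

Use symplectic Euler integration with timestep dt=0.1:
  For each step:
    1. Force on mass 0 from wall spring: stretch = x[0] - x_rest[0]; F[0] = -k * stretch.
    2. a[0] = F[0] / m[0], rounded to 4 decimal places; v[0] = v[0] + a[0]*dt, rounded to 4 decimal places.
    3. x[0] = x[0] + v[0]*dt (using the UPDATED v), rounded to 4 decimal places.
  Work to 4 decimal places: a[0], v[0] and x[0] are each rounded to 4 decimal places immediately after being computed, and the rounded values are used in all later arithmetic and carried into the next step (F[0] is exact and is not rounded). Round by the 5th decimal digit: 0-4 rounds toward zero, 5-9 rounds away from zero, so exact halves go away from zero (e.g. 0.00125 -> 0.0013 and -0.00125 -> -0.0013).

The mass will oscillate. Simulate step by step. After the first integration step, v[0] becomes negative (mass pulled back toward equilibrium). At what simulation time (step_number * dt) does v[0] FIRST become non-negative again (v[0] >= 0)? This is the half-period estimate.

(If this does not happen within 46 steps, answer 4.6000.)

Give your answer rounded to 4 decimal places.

Answer: 2.5000

Derivation:
Step 0: x=[12.0000] v=[0.0000]
Step 1: x=[11.9500] v=[-0.5000]
Step 2: x=[11.8508] v=[-0.9917]
Step 3: x=[11.7041] v=[-1.4668]
Step 4: x=[11.5124] v=[-1.9175]
Step 5: x=[11.2788] v=[-2.3362]
Step 6: x=[11.0072] v=[-2.7160]
Step 7: x=[10.7022] v=[-3.0505]
Step 8: x=[10.3688] v=[-3.3342]
Step 9: x=[10.0126] v=[-3.5623]
Step 10: x=[9.6395] v=[-3.7311]
Step 11: x=[9.2557] v=[-3.8377]
Step 12: x=[8.8677] v=[-3.8803]
Step 13: x=[8.4819] v=[-3.8583]
Step 14: x=[8.1047] v=[-3.7720]
Step 15: x=[7.7424] v=[-3.6228]
Step 16: x=[7.4011] v=[-3.4132]
Step 17: x=[7.0864] v=[-3.1467]
Step 18: x=[6.8036] v=[-2.8278]
Step 19: x=[6.5574] v=[-2.4617]
Step 20: x=[6.3519] v=[-2.0546]
Step 21: x=[6.1906] v=[-1.6133]
Step 22: x=[6.0761] v=[-1.1451]
Step 23: x=[6.0103] v=[-0.6578]
Step 24: x=[5.9944] v=[-0.1595]
Step 25: x=[6.0285] v=[0.3414]
First v>=0 after going negative at step 25, time=2.5000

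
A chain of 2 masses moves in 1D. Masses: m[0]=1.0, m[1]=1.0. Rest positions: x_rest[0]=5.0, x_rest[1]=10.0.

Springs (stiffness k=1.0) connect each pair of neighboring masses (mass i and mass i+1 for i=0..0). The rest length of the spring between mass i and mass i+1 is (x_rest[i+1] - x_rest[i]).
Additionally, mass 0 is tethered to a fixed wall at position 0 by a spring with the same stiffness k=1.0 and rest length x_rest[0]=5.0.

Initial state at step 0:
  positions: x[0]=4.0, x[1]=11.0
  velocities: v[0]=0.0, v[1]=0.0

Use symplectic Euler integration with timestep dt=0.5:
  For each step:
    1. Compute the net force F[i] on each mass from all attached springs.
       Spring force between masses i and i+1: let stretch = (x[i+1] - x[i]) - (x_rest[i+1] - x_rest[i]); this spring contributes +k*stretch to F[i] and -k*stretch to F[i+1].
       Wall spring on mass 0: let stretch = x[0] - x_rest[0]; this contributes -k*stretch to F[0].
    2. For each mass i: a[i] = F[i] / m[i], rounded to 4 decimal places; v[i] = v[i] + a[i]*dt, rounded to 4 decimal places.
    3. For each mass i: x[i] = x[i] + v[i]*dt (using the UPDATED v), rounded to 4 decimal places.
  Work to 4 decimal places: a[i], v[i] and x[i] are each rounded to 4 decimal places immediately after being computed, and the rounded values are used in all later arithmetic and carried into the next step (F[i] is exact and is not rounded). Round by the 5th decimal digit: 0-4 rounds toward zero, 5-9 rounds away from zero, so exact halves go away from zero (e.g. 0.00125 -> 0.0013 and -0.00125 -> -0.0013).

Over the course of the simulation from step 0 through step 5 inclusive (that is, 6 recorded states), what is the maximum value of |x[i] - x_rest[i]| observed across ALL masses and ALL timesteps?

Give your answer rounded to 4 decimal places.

Answer: 1.3282

Derivation:
Step 0: x=[4.0000 11.0000] v=[0.0000 0.0000]
Step 1: x=[4.7500 10.5000] v=[1.5000 -1.0000]
Step 2: x=[5.7500 9.8125] v=[2.0000 -1.3750]
Step 3: x=[6.3282 9.3594] v=[1.1563 -0.9063]
Step 4: x=[6.0821 9.3985] v=[-0.4922 0.0781]
Step 5: x=[5.1446 9.8585] v=[-1.8751 0.9199]
Max displacement = 1.3282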